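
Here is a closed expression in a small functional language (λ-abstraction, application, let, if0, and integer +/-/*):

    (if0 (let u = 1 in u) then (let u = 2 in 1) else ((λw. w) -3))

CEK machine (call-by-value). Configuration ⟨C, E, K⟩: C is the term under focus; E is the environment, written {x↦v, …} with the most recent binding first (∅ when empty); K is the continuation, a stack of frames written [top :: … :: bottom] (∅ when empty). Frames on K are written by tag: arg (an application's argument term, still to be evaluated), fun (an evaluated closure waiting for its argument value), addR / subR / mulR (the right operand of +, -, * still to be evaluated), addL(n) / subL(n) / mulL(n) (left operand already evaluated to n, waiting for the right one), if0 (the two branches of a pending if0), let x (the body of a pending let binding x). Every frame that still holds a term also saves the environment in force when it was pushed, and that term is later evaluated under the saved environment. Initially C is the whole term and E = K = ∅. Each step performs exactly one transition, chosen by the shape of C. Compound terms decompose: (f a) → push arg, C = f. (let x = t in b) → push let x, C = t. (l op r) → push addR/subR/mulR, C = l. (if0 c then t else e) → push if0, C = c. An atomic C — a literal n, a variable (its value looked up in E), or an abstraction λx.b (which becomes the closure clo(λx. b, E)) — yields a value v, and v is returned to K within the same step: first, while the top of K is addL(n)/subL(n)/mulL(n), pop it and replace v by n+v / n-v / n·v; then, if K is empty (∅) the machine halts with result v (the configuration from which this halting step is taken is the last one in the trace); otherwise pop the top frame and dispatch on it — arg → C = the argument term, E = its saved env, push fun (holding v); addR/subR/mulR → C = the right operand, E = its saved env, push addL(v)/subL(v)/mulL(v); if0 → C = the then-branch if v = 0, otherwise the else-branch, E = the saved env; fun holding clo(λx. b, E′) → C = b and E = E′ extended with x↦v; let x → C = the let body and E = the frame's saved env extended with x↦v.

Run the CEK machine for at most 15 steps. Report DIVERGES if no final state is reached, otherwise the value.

Answer: -3

Derivation:
0. <C=(if0 (let u = 1 in u) then (let u = 2 in 1) else ((λw. w) -3)), E=∅, K=∅>
1. <C=(let u = 1 in u), E=∅, K=[if0]>
2. <C=1, E=∅, K=[let u :: if0]>
3. <C=u, E={u↦1}, K=[if0]>
4. <C=((λw. w) -3), E=∅, K=∅>
5. <C=(λw. w), E=∅, K=[arg]>
6. <C=-3, E=∅, K=[fun]>
7. <C=w, E={w↦-3}, K=∅>
→ final value -3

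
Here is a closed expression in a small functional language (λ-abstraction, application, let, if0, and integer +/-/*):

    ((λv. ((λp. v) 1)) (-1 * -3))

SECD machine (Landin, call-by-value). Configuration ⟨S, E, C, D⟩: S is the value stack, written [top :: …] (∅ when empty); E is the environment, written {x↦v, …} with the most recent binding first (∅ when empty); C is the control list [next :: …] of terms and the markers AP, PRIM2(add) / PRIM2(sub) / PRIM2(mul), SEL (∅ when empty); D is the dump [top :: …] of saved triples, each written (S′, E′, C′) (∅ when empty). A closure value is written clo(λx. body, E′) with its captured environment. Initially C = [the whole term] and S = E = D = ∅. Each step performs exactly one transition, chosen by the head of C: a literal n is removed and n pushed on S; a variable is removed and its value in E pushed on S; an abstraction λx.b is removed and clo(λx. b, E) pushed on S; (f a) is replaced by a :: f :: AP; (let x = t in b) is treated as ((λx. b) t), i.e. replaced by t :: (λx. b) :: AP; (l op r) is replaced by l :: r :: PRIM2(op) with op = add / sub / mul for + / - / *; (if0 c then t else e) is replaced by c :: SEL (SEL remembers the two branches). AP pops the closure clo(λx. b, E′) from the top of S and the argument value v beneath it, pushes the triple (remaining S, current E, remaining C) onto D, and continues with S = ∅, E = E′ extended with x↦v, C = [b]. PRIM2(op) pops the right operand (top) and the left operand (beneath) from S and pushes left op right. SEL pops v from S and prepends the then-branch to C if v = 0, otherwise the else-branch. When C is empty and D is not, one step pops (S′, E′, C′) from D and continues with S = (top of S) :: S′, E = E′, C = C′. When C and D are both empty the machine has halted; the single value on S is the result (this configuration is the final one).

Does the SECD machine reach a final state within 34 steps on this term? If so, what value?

0. ⟨S=∅; E=∅; C=[((λv. ((λp. v) 1)) (-1 * -3))]; D=∅⟩
1. ⟨S=∅; E=∅; C=[(-1 * -3) :: (λv. ((λp. v) 1)) :: AP]; D=∅⟩
2. ⟨S=∅; E=∅; C=[-1 :: -3 :: PRIM2(mul) :: (λv. ((λp. v) 1)) :: AP]; D=∅⟩
3. ⟨S=[-1]; E=∅; C=[-3 :: PRIM2(mul) :: (λv. ((λp. v) 1)) :: AP]; D=∅⟩
4. ⟨S=[-3 :: -1]; E=∅; C=[PRIM2(mul) :: (λv. ((λp. v) 1)) :: AP]; D=∅⟩
5. ⟨S=[3]; E=∅; C=[(λv. ((λp. v) 1)) :: AP]; D=∅⟩
6. ⟨S=[clo(λv. ((λp. v) 1), ∅) :: 3]; E=∅; C=[AP]; D=∅⟩
7. ⟨S=∅; E={v↦3}; C=[((λp. v) 1)]; D=[(∅, ∅, ∅)]⟩
8. ⟨S=∅; E={v↦3}; C=[1 :: (λp. v) :: AP]; D=[(∅, ∅, ∅)]⟩
9. ⟨S=[1]; E={v↦3}; C=[(λp. v) :: AP]; D=[(∅, ∅, ∅)]⟩
10. ⟨S=[clo(λp. v, {v↦3}) :: 1]; E={v↦3}; C=[AP]; D=[(∅, ∅, ∅)]⟩
11. ⟨S=∅; E={p↦1, v↦3}; C=[v]; D=[(∅, {v↦3}, ∅) :: (∅, ∅, ∅)]⟩
12. ⟨S=[3]; E={p↦1, v↦3}; C=∅; D=[(∅, {v↦3}, ∅) :: (∅, ∅, ∅)]⟩
13. ⟨S=[3]; E={v↦3}; C=∅; D=[(∅, ∅, ∅)]⟩
14. ⟨S=[3]; E=∅; C=∅; D=∅⟩
→ final value 3

Answer: 3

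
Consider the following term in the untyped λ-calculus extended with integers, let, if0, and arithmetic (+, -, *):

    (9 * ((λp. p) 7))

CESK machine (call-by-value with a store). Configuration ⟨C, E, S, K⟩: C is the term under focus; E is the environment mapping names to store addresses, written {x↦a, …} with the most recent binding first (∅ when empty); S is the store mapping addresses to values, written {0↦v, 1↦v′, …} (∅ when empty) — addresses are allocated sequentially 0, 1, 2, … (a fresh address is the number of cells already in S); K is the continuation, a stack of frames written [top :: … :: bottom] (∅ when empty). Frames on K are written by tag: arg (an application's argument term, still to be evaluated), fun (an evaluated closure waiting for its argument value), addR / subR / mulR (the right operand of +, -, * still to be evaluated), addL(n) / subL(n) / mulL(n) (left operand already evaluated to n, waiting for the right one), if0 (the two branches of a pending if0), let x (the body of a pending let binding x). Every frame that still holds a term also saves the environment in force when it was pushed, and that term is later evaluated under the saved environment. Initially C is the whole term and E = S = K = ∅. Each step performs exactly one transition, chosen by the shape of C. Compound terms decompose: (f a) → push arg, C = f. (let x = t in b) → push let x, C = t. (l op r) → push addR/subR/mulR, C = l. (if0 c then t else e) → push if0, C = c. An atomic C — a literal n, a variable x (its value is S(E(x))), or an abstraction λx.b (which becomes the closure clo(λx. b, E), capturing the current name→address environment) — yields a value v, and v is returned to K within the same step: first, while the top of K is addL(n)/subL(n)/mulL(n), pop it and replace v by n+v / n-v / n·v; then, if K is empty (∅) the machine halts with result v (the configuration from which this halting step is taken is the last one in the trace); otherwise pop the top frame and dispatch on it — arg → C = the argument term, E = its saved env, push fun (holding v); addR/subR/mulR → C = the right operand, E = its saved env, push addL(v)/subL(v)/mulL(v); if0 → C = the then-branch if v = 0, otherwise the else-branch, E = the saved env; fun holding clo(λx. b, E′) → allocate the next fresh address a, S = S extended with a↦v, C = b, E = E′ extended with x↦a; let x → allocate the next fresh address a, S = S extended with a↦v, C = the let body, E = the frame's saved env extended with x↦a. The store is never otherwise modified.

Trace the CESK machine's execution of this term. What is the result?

Answer: 63

Machine steps:
0. ⟨C=(9 * ((λp. p) 7)); E=∅; S=∅; K=∅⟩
1. ⟨C=9; E=∅; S=∅; K=[mulR]⟩
2. ⟨C=((λp. p) 7); E=∅; S=∅; K=[mulL(9)]⟩
3. ⟨C=(λp. p); E=∅; S=∅; K=[arg :: mulL(9)]⟩
4. ⟨C=7; E=∅; S=∅; K=[fun :: mulL(9)]⟩
5. ⟨C=p; E={p↦0}; S={0↦7}; K=[mulL(9)]⟩
→ final value 63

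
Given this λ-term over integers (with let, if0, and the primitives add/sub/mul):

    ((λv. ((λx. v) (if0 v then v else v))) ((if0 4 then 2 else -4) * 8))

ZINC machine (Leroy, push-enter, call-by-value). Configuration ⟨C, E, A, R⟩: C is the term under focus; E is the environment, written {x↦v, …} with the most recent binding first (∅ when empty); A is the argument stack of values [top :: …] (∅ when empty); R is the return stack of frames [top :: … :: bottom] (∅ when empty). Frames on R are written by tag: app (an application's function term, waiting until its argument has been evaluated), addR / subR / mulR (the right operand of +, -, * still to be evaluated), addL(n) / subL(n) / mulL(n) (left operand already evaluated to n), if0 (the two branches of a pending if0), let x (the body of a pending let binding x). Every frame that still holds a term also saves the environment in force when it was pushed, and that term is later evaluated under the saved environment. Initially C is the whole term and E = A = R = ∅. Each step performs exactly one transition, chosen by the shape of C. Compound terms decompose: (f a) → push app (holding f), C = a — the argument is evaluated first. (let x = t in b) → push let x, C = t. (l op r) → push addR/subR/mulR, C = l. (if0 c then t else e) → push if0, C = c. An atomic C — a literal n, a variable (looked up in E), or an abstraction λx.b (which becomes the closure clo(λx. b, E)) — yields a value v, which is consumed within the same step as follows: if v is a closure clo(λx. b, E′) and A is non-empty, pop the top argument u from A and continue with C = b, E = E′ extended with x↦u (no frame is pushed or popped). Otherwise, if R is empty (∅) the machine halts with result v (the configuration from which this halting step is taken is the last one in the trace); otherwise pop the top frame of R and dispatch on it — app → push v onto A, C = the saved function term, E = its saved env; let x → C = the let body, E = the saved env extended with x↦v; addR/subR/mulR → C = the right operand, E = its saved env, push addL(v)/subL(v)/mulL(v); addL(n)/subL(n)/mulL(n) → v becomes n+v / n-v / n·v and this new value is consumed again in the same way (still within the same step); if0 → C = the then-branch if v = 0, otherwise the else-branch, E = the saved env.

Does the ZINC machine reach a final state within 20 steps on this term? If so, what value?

0. <C=((λv. ((λx. v) (if0 v then v else v))) ((if0 4 then 2 else -4) * 8)), E=∅, A=∅, R=∅>
1. <C=((if0 4 then 2 else -4) * 8), E=∅, A=∅, R=[app]>
2. <C=(if0 4 then 2 else -4), E=∅, A=∅, R=[mulR :: app]>
3. <C=4, E=∅, A=∅, R=[if0 :: mulR :: app]>
4. <C=-4, E=∅, A=∅, R=[mulR :: app]>
5. <C=8, E=∅, A=∅, R=[mulL(-4) :: app]>
6. <C=(λv. ((λx. v) (if0 v then v else v))), E=∅, A=[-32], R=∅>
7. <C=((λx. v) (if0 v then v else v)), E={v↦-32}, A=∅, R=∅>
8. <C=(if0 v then v else v), E={v↦-32}, A=∅, R=[app]>
9. <C=v, E={v↦-32}, A=∅, R=[if0 :: app]>
10. <C=v, E={v↦-32}, A=∅, R=[app]>
11. <C=(λx. v), E={v↦-32}, A=[-32], R=∅>
12. <C=v, E={x↦-32, v↦-32}, A=∅, R=∅>
→ final value -32

Answer: -32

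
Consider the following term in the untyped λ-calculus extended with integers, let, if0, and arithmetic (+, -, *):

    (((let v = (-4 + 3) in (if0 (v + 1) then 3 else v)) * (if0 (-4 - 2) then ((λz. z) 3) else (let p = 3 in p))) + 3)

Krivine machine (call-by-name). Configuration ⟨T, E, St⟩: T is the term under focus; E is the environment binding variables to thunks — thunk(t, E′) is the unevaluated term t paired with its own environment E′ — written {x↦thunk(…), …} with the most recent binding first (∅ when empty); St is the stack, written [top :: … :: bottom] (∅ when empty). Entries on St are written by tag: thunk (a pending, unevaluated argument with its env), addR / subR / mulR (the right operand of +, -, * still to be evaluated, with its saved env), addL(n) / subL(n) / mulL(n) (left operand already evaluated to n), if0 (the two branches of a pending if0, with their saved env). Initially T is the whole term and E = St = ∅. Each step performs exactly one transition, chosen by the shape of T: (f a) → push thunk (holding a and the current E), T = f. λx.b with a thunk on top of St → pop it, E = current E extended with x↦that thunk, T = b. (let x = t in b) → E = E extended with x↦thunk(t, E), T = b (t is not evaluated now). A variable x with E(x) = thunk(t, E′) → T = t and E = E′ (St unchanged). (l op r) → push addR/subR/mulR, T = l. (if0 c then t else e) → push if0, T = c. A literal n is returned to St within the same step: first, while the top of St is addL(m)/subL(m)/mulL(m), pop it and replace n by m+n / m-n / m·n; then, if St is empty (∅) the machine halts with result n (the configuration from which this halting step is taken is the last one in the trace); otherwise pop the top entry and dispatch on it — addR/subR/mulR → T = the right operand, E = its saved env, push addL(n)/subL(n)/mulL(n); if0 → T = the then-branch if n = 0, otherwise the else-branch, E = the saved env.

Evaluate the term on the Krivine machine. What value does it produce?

step 0: ⟨T=(((let v = (-4 + 3) in (if0 (v + 1) then 3 else v)) * (if0 (-4 - 2) then ((λz. z) 3) else (let p = 3 in p))) + 3); E=∅; St=∅⟩
step 1: ⟨T=((let v = (-4 + 3) in (if0 (v + 1) then 3 else v)) * (if0 (-4 - 2) then ((λz. z) 3) else (let p = 3 in p))); E=∅; St=[addR]⟩
step 2: ⟨T=(let v = (-4 + 3) in (if0 (v + 1) then 3 else v)); E=∅; St=[mulR :: addR]⟩
step 3: ⟨T=(if0 (v + 1) then 3 else v); E={v↦thunk((-4 + 3), ∅)}; St=[mulR :: addR]⟩
step 4: ⟨T=(v + 1); E={v↦thunk((-4 + 3), ∅)}; St=[if0 :: mulR :: addR]⟩
step 5: ⟨T=v; E={v↦thunk((-4 + 3), ∅)}; St=[addR :: if0 :: mulR :: addR]⟩
step 6: ⟨T=(-4 + 3); E=∅; St=[addR :: if0 :: mulR :: addR]⟩
step 7: ⟨T=-4; E=∅; St=[addR :: addR :: if0 :: mulR :: addR]⟩
step 8: ⟨T=3; E=∅; St=[addL(-4) :: addR :: if0 :: mulR :: addR]⟩
step 9: ⟨T=1; E={v↦thunk((-4 + 3), ∅)}; St=[addL(-1) :: if0 :: mulR :: addR]⟩
step 10: ⟨T=3; E={v↦thunk((-4 + 3), ∅)}; St=[mulR :: addR]⟩
step 11: ⟨T=(if0 (-4 - 2) then ((λz. z) 3) else (let p = 3 in p)); E=∅; St=[mulL(3) :: addR]⟩
step 12: ⟨T=(-4 - 2); E=∅; St=[if0 :: mulL(3) :: addR]⟩
step 13: ⟨T=-4; E=∅; St=[subR :: if0 :: mulL(3) :: addR]⟩
step 14: ⟨T=2; E=∅; St=[subL(-4) :: if0 :: mulL(3) :: addR]⟩
step 15: ⟨T=(let p = 3 in p); E=∅; St=[mulL(3) :: addR]⟩
step 16: ⟨T=p; E={p↦thunk(3, ∅)}; St=[mulL(3) :: addR]⟩
step 17: ⟨T=3; E=∅; St=[mulL(3) :: addR]⟩
step 18: ⟨T=3; E=∅; St=[addL(9)]⟩
→ final value 12

Answer: 12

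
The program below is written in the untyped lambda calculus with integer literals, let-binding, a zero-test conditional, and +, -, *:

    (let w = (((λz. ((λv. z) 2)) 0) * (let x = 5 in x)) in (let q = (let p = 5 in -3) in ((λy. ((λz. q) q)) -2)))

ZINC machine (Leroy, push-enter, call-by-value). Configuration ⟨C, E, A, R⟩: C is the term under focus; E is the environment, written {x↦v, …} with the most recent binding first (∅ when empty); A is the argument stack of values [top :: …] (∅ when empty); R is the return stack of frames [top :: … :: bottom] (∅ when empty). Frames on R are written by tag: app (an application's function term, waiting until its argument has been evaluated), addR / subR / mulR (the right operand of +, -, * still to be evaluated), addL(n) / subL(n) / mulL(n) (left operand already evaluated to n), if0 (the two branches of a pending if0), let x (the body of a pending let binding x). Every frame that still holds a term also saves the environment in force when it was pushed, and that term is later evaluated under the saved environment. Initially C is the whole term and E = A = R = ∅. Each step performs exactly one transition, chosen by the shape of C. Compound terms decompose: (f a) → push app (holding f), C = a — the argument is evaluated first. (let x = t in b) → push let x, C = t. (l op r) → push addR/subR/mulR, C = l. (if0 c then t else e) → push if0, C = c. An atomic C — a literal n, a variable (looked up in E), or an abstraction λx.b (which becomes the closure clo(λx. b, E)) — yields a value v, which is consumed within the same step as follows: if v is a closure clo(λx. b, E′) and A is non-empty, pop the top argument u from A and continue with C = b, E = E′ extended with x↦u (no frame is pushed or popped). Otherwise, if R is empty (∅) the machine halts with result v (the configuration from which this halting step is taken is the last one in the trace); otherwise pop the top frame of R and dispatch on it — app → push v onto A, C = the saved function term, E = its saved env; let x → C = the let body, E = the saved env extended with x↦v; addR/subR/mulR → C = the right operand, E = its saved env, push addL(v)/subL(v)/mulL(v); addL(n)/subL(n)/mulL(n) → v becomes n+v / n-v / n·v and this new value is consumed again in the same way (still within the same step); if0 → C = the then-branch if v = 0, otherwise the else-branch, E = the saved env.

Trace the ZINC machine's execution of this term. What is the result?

Answer: -3

Derivation:
t=0: ⟨C=(let w = (((λz. ((λv. z) 2)) 0) * (let x = 5 in x)) in (let q = (let p = 5 in -3) in ((λy. ((λz. q) q)) -2))); E=∅; A=∅; R=∅⟩
t=1: ⟨C=(((λz. ((λv. z) 2)) 0) * (let x = 5 in x)); E=∅; A=∅; R=[let w]⟩
t=2: ⟨C=((λz. ((λv. z) 2)) 0); E=∅; A=∅; R=[mulR :: let w]⟩
t=3: ⟨C=0; E=∅; A=∅; R=[app :: mulR :: let w]⟩
t=4: ⟨C=(λz. ((λv. z) 2)); E=∅; A=[0]; R=[mulR :: let w]⟩
t=5: ⟨C=((λv. z) 2); E={z↦0}; A=∅; R=[mulR :: let w]⟩
t=6: ⟨C=2; E={z↦0}; A=∅; R=[app :: mulR :: let w]⟩
t=7: ⟨C=(λv. z); E={z↦0}; A=[2]; R=[mulR :: let w]⟩
t=8: ⟨C=z; E={v↦2, z↦0}; A=∅; R=[mulR :: let w]⟩
t=9: ⟨C=(let x = 5 in x); E=∅; A=∅; R=[mulL(0) :: let w]⟩
t=10: ⟨C=5; E=∅; A=∅; R=[let x :: mulL(0) :: let w]⟩
t=11: ⟨C=x; E={x↦5}; A=∅; R=[mulL(0) :: let w]⟩
t=12: ⟨C=(let q = (let p = 5 in -3) in ((λy. ((λz. q) q)) -2)); E={w↦0}; A=∅; R=∅⟩
t=13: ⟨C=(let p = 5 in -3); E={w↦0}; A=∅; R=[let q]⟩
t=14: ⟨C=5; E={w↦0}; A=∅; R=[let p :: let q]⟩
t=15: ⟨C=-3; E={p↦5, w↦0}; A=∅; R=[let q]⟩
t=16: ⟨C=((λy. ((λz. q) q)) -2); E={q↦-3, w↦0}; A=∅; R=∅⟩
t=17: ⟨C=-2; E={q↦-3, w↦0}; A=∅; R=[app]⟩
t=18: ⟨C=(λy. ((λz. q) q)); E={q↦-3, w↦0}; A=[-2]; R=∅⟩
t=19: ⟨C=((λz. q) q); E={y↦-2, q↦-3, w↦0}; A=∅; R=∅⟩
t=20: ⟨C=q; E={y↦-2, q↦-3, w↦0}; A=∅; R=[app]⟩
t=21: ⟨C=(λz. q); E={y↦-2, q↦-3, w↦0}; A=[-3]; R=∅⟩
t=22: ⟨C=q; E={z↦-3, y↦-2, q↦-3, w↦0}; A=∅; R=∅⟩
→ final value -3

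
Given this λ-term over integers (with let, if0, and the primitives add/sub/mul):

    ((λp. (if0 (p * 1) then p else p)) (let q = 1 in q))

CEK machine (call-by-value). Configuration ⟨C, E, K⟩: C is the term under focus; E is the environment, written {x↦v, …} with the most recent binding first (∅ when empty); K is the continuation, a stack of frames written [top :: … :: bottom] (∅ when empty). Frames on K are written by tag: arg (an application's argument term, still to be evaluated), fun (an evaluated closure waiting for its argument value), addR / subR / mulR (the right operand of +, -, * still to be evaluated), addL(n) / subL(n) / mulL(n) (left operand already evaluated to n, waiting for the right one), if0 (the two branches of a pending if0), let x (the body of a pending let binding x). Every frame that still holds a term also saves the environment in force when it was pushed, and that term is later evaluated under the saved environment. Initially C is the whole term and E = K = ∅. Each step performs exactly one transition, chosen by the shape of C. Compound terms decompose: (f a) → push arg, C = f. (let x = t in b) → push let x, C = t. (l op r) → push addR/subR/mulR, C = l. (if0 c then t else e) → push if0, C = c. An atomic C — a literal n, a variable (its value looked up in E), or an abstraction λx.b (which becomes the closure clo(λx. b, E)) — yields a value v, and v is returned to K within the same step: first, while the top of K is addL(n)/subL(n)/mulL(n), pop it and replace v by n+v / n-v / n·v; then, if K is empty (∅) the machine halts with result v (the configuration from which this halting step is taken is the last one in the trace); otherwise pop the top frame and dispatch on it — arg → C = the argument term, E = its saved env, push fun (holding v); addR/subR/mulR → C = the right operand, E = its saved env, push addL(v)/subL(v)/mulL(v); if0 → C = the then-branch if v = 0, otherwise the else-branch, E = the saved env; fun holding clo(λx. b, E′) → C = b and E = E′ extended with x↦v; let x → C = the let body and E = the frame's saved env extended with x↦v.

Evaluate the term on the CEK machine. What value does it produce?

[0] <C=((λp. (if0 (p * 1) then p else p)) (let q = 1 in q)), E=∅, K=∅>
[1] <C=(λp. (if0 (p * 1) then p else p)), E=∅, K=[arg]>
[2] <C=(let q = 1 in q), E=∅, K=[fun]>
[3] <C=1, E=∅, K=[let q :: fun]>
[4] <C=q, E={q↦1}, K=[fun]>
[5] <C=(if0 (p * 1) then p else p), E={p↦1}, K=∅>
[6] <C=(p * 1), E={p↦1}, K=[if0]>
[7] <C=p, E={p↦1}, K=[mulR :: if0]>
[8] <C=1, E={p↦1}, K=[mulL(1) :: if0]>
[9] <C=p, E={p↦1}, K=∅>
→ final value 1

Answer: 1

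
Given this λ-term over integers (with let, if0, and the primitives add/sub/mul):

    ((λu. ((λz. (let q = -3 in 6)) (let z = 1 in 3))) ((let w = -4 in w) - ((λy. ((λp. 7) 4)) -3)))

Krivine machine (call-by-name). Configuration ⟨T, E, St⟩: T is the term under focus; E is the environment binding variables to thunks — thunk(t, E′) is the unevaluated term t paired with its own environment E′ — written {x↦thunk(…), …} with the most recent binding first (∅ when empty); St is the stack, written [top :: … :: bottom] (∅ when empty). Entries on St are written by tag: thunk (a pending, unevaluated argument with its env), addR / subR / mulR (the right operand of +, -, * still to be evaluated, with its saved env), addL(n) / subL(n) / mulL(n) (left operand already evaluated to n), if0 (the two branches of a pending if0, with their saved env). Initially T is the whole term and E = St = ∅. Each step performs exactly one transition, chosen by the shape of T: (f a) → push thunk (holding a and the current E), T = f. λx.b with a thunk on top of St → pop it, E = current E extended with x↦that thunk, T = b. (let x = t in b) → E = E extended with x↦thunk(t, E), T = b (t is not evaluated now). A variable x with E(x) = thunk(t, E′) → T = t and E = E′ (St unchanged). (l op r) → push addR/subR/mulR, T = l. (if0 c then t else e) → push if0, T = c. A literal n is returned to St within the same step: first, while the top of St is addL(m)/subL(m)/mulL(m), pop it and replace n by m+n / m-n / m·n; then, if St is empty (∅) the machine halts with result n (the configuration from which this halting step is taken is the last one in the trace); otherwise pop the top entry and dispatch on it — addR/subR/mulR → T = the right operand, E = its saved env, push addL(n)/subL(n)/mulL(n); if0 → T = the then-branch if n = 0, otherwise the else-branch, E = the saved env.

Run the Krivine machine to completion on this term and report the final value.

Answer: 6

Machine steps:
[0] ⟨T=((λu. ((λz. (let q = -3 in 6)) (let z = 1 in 3))) ((let w = -4 in w) - ((λy. ((λp. 7) 4)) -3))); E=∅; St=∅⟩
[1] ⟨T=(λu. ((λz. (let q = -3 in 6)) (let z = 1 in 3))); E=∅; St=[thunk]⟩
[2] ⟨T=((λz. (let q = -3 in 6)) (let z = 1 in 3)); E={u↦thunk(((let w = -4 in w) - ((λy. ((λp. 7) 4)) -3)), ∅)}; St=∅⟩
[3] ⟨T=(λz. (let q = -3 in 6)); E={u↦thunk(((let w = -4 in w) - ((λy. ((λp. 7) 4)) -3)), ∅)}; St=[thunk]⟩
[4] ⟨T=(let q = -3 in 6); E={z↦thunk((let z = 1 in 3), {u↦thunk(((let w = -4 in w) - ((λy. ((λp. 7) 4)) -3)), ∅)}), u↦thunk(((let w = -4 in w) - ((λy. ((λp. 7) 4)) -3)), ∅)}; St=∅⟩
[5] ⟨T=6; E={q↦thunk(-3, {z↦thunk((let z = 1 in 3), {u↦thunk(((let w = -4 in w) - ((λy. ((λp. 7) 4)) -3)), ∅)}), u↦thunk(((let w = -4 in w) - ((λy. ((λp. 7) 4)) -3)), ∅)}), z↦thunk((let z = 1 in 3), {u↦thunk(((let w = -4 in w) - ((λy. ((λp. 7) 4)) -3)), ∅)}), u↦thunk(((let w = -4 in w) - ((λy. ((λp. 7) 4)) -3)), ∅)}; St=∅⟩
→ final value 6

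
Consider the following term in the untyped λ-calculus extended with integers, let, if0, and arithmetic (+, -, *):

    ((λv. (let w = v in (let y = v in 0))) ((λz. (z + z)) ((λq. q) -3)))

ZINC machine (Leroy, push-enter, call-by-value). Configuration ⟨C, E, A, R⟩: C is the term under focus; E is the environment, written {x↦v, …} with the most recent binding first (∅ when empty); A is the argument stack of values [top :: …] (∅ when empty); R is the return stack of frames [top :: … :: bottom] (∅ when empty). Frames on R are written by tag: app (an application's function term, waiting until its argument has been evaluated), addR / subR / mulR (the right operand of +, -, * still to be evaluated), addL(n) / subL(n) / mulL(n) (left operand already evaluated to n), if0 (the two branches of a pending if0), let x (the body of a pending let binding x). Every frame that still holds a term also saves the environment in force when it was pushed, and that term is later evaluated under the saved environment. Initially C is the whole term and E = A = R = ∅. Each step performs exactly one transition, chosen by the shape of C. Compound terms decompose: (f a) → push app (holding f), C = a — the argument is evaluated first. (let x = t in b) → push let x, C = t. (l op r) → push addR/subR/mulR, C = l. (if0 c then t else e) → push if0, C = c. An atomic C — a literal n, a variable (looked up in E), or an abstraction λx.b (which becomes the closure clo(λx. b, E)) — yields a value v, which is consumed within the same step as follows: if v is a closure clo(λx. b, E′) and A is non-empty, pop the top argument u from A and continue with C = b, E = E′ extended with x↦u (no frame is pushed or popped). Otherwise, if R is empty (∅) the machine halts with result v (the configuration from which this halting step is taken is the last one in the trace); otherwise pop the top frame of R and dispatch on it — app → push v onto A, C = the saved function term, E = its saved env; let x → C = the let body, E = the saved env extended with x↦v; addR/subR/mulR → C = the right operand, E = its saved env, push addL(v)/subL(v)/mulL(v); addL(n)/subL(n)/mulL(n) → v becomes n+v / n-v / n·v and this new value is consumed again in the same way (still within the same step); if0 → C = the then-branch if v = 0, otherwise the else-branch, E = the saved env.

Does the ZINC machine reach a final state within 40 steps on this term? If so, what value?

[0] <C=((λv. (let w = v in (let y = v in 0))) ((λz. (z + z)) ((λq. q) -3))), E=∅, A=∅, R=∅>
[1] <C=((λz. (z + z)) ((λq. q) -3)), E=∅, A=∅, R=[app]>
[2] <C=((λq. q) -3), E=∅, A=∅, R=[app :: app]>
[3] <C=-3, E=∅, A=∅, R=[app :: app :: app]>
[4] <C=(λq. q), E=∅, A=[-3], R=[app :: app]>
[5] <C=q, E={q↦-3}, A=∅, R=[app :: app]>
[6] <C=(λz. (z + z)), E=∅, A=[-3], R=[app]>
[7] <C=(z + z), E={z↦-3}, A=∅, R=[app]>
[8] <C=z, E={z↦-3}, A=∅, R=[addR :: app]>
[9] <C=z, E={z↦-3}, A=∅, R=[addL(-3) :: app]>
[10] <C=(λv. (let w = v in (let y = v in 0))), E=∅, A=[-6], R=∅>
[11] <C=(let w = v in (let y = v in 0)), E={v↦-6}, A=∅, R=∅>
[12] <C=v, E={v↦-6}, A=∅, R=[let w]>
[13] <C=(let y = v in 0), E={w↦-6, v↦-6}, A=∅, R=∅>
[14] <C=v, E={w↦-6, v↦-6}, A=∅, R=[let y]>
[15] <C=0, E={y↦-6, w↦-6, v↦-6}, A=∅, R=∅>
→ final value 0

Answer: 0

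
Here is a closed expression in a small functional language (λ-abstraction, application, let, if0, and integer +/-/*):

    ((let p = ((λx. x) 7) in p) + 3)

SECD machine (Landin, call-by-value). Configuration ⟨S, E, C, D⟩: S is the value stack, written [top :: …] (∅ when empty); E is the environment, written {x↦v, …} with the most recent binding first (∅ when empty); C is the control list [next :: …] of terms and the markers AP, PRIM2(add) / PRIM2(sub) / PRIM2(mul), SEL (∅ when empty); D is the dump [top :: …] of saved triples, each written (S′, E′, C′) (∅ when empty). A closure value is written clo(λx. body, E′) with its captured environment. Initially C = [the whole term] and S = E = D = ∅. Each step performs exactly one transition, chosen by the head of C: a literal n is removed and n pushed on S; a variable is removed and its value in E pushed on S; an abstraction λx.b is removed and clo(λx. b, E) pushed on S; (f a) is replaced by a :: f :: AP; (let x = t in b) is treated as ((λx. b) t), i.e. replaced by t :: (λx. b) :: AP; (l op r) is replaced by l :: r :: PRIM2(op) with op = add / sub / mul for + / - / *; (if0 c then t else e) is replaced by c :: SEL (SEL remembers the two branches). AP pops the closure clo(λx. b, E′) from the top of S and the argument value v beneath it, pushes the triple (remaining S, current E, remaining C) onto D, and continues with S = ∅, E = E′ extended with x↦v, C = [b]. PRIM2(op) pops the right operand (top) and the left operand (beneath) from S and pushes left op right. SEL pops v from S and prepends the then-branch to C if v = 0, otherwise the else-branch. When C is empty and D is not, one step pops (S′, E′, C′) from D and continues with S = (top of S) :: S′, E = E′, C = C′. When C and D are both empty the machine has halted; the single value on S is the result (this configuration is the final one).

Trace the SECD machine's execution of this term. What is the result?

[0] [S=∅ | E=∅ | C=[((let p = ((λx. x) 7) in p) + 3)] | D=∅]
[1] [S=∅ | E=∅ | C=[(let p = ((λx. x) 7) in p) :: 3 :: PRIM2(add)] | D=∅]
[2] [S=∅ | E=∅ | C=[((λx. x) 7) :: (λp. p) :: AP :: 3 :: PRIM2(add)] | D=∅]
[3] [S=∅ | E=∅ | C=[7 :: (λx. x) :: AP :: (λp. p) :: AP :: 3 :: PRIM2(add)] | D=∅]
[4] [S=[7] | E=∅ | C=[(λx. x) :: AP :: (λp. p) :: AP :: 3 :: PRIM2(add)] | D=∅]
[5] [S=[clo(λx. x, ∅) :: 7] | E=∅ | C=[AP :: (λp. p) :: AP :: 3 :: PRIM2(add)] | D=∅]
[6] [S=∅ | E={x↦7} | C=[x] | D=[(∅, ∅, [(λp. p) :: AP :: 3 :: PRIM2(add)])]]
[7] [S=[7] | E={x↦7} | C=∅ | D=[(∅, ∅, [(λp. p) :: AP :: 3 :: PRIM2(add)])]]
[8] [S=[7] | E=∅ | C=[(λp. p) :: AP :: 3 :: PRIM2(add)] | D=∅]
[9] [S=[clo(λp. p, ∅) :: 7] | E=∅ | C=[AP :: 3 :: PRIM2(add)] | D=∅]
[10] [S=∅ | E={p↦7} | C=[p] | D=[(∅, ∅, [3 :: PRIM2(add)])]]
[11] [S=[7] | E={p↦7} | C=∅ | D=[(∅, ∅, [3 :: PRIM2(add)])]]
[12] [S=[7] | E=∅ | C=[3 :: PRIM2(add)] | D=∅]
[13] [S=[3 :: 7] | E=∅ | C=[PRIM2(add)] | D=∅]
[14] [S=[10] | E=∅ | C=∅ | D=∅]
→ final value 10

Answer: 10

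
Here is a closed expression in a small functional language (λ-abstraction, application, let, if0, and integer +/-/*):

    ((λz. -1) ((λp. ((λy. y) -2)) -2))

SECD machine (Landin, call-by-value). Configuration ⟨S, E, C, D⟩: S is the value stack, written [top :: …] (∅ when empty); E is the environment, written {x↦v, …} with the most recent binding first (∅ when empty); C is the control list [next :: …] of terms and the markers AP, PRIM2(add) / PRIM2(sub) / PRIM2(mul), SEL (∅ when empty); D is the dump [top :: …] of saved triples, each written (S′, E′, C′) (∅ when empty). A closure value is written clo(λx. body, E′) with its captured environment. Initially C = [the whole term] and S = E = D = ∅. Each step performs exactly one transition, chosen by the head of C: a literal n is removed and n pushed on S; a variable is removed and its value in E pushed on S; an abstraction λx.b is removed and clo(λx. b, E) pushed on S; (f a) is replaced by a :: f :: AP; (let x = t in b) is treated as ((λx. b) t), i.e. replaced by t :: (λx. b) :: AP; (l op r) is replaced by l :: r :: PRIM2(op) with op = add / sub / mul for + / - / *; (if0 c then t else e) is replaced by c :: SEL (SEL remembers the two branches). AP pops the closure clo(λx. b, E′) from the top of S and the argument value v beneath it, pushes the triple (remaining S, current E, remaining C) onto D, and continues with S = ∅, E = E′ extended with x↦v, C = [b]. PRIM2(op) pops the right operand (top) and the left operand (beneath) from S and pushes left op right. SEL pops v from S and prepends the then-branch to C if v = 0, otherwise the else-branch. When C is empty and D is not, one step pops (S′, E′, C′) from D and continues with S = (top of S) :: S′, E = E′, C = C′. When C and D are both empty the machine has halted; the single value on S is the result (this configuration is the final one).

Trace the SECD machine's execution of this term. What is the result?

Answer: -1

Execution trace:
t=0: ⟨S=∅; E=∅; C=[((λz. -1) ((λp. ((λy. y) -2)) -2))]; D=∅⟩
t=1: ⟨S=∅; E=∅; C=[((λp. ((λy. y) -2)) -2) :: (λz. -1) :: AP]; D=∅⟩
t=2: ⟨S=∅; E=∅; C=[-2 :: (λp. ((λy. y) -2)) :: AP :: (λz. -1) :: AP]; D=∅⟩
t=3: ⟨S=[-2]; E=∅; C=[(λp. ((λy. y) -2)) :: AP :: (λz. -1) :: AP]; D=∅⟩
t=4: ⟨S=[clo(λp. ((λy. y) -2), ∅) :: -2]; E=∅; C=[AP :: (λz. -1) :: AP]; D=∅⟩
t=5: ⟨S=∅; E={p↦-2}; C=[((λy. y) -2)]; D=[(∅, ∅, [(λz. -1) :: AP])]⟩
t=6: ⟨S=∅; E={p↦-2}; C=[-2 :: (λy. y) :: AP]; D=[(∅, ∅, [(λz. -1) :: AP])]⟩
t=7: ⟨S=[-2]; E={p↦-2}; C=[(λy. y) :: AP]; D=[(∅, ∅, [(λz. -1) :: AP])]⟩
t=8: ⟨S=[clo(λy. y, {p↦-2}) :: -2]; E={p↦-2}; C=[AP]; D=[(∅, ∅, [(λz. -1) :: AP])]⟩
t=9: ⟨S=∅; E={y↦-2, p↦-2}; C=[y]; D=[(∅, {p↦-2}, ∅) :: (∅, ∅, [(λz. -1) :: AP])]⟩
t=10: ⟨S=[-2]; E={y↦-2, p↦-2}; C=∅; D=[(∅, {p↦-2}, ∅) :: (∅, ∅, [(λz. -1) :: AP])]⟩
t=11: ⟨S=[-2]; E={p↦-2}; C=∅; D=[(∅, ∅, [(λz. -1) :: AP])]⟩
t=12: ⟨S=[-2]; E=∅; C=[(λz. -1) :: AP]; D=∅⟩
t=13: ⟨S=[clo(λz. -1, ∅) :: -2]; E=∅; C=[AP]; D=∅⟩
t=14: ⟨S=∅; E={z↦-2}; C=[-1]; D=[(∅, ∅, ∅)]⟩
t=15: ⟨S=[-1]; E={z↦-2}; C=∅; D=[(∅, ∅, ∅)]⟩
t=16: ⟨S=[-1]; E=∅; C=∅; D=∅⟩
→ final value -1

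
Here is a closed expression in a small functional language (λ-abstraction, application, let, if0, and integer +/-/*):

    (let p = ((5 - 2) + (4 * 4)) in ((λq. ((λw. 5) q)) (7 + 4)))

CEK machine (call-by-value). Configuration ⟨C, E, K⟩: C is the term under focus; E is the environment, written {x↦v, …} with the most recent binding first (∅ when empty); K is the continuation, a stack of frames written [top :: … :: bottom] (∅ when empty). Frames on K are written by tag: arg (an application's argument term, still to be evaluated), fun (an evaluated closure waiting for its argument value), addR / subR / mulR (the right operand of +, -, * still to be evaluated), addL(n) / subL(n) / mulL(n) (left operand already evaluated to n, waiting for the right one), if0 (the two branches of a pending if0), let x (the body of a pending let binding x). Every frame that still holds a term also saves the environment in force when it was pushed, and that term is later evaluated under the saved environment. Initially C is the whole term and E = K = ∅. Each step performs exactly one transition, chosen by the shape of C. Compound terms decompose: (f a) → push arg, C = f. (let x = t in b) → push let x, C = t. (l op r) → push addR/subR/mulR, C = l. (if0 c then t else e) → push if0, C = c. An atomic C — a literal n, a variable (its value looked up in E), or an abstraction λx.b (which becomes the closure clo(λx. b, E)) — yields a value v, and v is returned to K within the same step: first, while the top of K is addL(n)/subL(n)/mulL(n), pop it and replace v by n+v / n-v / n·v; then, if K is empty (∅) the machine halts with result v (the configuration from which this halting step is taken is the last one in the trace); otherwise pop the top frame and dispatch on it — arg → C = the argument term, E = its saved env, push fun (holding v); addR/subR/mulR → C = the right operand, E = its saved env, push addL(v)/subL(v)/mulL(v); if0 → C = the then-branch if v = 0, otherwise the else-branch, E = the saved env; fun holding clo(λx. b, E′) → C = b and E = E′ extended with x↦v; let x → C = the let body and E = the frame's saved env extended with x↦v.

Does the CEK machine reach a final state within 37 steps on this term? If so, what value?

Answer: 5

Execution trace:
[0] <C=(let p = ((5 - 2) + (4 * 4)) in ((λq. ((λw. 5) q)) (7 + 4))), E=∅, K=∅>
[1] <C=((5 - 2) + (4 * 4)), E=∅, K=[let p]>
[2] <C=(5 - 2), E=∅, K=[addR :: let p]>
[3] <C=5, E=∅, K=[subR :: addR :: let p]>
[4] <C=2, E=∅, K=[subL(5) :: addR :: let p]>
[5] <C=(4 * 4), E=∅, K=[addL(3) :: let p]>
[6] <C=4, E=∅, K=[mulR :: addL(3) :: let p]>
[7] <C=4, E=∅, K=[mulL(4) :: addL(3) :: let p]>
[8] <C=((λq. ((λw. 5) q)) (7 + 4)), E={p↦19}, K=∅>
[9] <C=(λq. ((λw. 5) q)), E={p↦19}, K=[arg]>
[10] <C=(7 + 4), E={p↦19}, K=[fun]>
[11] <C=7, E={p↦19}, K=[addR :: fun]>
[12] <C=4, E={p↦19}, K=[addL(7) :: fun]>
[13] <C=((λw. 5) q), E={q↦11, p↦19}, K=∅>
[14] <C=(λw. 5), E={q↦11, p↦19}, K=[arg]>
[15] <C=q, E={q↦11, p↦19}, K=[fun]>
[16] <C=5, E={w↦11, q↦11, p↦19}, K=∅>
→ final value 5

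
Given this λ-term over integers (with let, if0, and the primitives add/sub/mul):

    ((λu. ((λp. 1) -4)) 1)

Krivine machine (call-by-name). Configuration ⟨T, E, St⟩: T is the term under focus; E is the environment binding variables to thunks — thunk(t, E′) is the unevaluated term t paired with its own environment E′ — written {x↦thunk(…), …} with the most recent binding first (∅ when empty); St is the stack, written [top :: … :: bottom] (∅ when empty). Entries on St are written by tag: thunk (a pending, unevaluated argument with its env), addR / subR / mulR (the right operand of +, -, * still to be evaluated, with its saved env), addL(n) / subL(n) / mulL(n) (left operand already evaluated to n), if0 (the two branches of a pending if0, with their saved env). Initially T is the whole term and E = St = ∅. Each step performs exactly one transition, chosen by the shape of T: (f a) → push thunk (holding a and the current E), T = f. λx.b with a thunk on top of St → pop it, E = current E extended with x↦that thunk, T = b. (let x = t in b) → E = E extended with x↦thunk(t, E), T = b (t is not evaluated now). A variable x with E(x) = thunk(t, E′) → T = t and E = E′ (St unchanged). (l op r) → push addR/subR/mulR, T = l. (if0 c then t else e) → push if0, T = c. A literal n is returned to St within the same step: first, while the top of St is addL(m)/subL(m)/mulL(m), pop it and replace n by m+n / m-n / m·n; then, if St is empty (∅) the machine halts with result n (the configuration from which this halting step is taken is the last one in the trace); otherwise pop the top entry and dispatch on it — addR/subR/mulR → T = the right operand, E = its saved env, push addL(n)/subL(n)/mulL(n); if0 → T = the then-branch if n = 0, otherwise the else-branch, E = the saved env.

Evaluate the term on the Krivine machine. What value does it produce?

t=0: ⟨T=((λu. ((λp. 1) -4)) 1); E=∅; St=∅⟩
t=1: ⟨T=(λu. ((λp. 1) -4)); E=∅; St=[thunk]⟩
t=2: ⟨T=((λp. 1) -4); E={u↦thunk(1, ∅)}; St=∅⟩
t=3: ⟨T=(λp. 1); E={u↦thunk(1, ∅)}; St=[thunk]⟩
t=4: ⟨T=1; E={p↦thunk(-4, {u↦thunk(1, ∅)}), u↦thunk(1, ∅)}; St=∅⟩
→ final value 1

Answer: 1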